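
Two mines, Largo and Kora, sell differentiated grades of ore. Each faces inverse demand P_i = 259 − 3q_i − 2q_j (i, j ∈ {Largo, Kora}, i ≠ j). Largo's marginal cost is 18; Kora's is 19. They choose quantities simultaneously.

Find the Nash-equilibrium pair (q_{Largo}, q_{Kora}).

30.1875, 29.9375

Mine Largo's profit: π = q_{Largo}(259 − 3q_{Largo} − 2q_{Kora}) − 18q_{Largo}.
∂π/∂q_{Largo} = 241 − 6q_{Largo} − 2q_{Kora} = 0 ⇒ q_{Largo} = 241/6 − (1/3)q_{Kora}.
Similarly q_{Kora} = 40 − (1/3)q_{Largo}.
Substituting the second reaction function into the first: q_{Largo} = 241/6 − (1/3)(40 − (1/3)q_{Largo}), which gives (8/9)q_{Largo} = 161/6 ⇒ q_{Largo} = 30.1875.
Then q_{Kora} = 40 − (1/3)·30.1875 = 29.9375.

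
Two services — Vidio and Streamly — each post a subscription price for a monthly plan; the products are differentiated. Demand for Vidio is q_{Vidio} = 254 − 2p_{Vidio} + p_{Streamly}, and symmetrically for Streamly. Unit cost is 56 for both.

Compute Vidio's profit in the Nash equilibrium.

8712

Vidio's profit: π = (p_{Vidio} − 56)(254 − 2p_{Vidio} + p_{Streamly}).
∂π/∂p_{Vidio} = 366 − 4p_{Vidio} + p_{Streamly} = 0 ⇒ p_{Vidio} = 91.5 + 0.25p_{Streamly}.
The game is symmetric, so in equilibrium p_{Streamly} = p_{Vidio}: the reaction function gives 0.75p_{Vidio} = 91.5, hence p_{Vidio} = 122.
q_{Vidio} = 254 − 2·122 + 122 = 132.
Profit = (122 − 56)·132 = 8712.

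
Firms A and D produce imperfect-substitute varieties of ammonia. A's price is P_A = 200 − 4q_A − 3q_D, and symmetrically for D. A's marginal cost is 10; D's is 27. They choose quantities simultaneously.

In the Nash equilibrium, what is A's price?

Firm A's profit: π = q_A(200 − 4q_A − 3q_D) − 10q_A.
∂π/∂q_A = 190 − 8q_A − 3q_D = 0 ⇒ q_A = 23.75 − 0.375q_D.
Similarly q_D = 21.625 − 0.375q_A.
Solving the two reaction functions simultaneously: (1 − (−0.375)(−0.375))q_A = 23.75 − 0.375·21.625, so (55/64)q_A = 1001/64 and q_A = 18.2.
Then q_D = 21.625 − 0.375·18.2 = 14.8.
P_A = 200 − 4·18.2 − 3·14.8 = 82.8.

82.8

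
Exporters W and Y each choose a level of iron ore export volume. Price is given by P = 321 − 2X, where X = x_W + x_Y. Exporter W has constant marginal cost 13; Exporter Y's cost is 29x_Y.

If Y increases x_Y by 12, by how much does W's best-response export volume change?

Exporter W's profit: π = x_W(321 − 2(x_W + x_Y)) − 13x_W.
∂π/∂x_W = 308 − 4x_W − 2x_Y = 0, so x_W = 77 − 0.5x_Y.
The reaction-function slope is −0.5, so a 12-unit rise in x_Y moves x_W by −0.5 × 12 = −6. W's best response falls — the actions are strategic substitutes.

-6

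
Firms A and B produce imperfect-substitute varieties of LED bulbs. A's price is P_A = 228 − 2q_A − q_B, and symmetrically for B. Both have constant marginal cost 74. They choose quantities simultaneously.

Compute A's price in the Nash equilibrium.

135.6

Firm A's profit: π = q_A(228 − 2q_A − q_B) − 74q_A.
∂π/∂q_A = 154 − 4q_A − q_B = 0 ⇒ q_A = 38.5 − 0.25q_B.
The game is symmetric, so in equilibrium q_B = q_A: the reaction function gives 1.25q_A = 38.5, hence q_A = 30.8.
P_A = 228 − 2·30.8 − 30.8 = 135.6.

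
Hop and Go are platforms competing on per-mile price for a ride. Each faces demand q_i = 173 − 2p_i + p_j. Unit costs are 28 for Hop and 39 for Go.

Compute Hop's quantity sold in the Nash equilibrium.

99.6

Hop's profit: π = (p_{Hop} − 28)(173 − 2p_{Hop} + p_{Go}).
∂π/∂p_{Hop} = 229 − 4p_{Hop} + p_{Go} = 0 ⇒ p_{Hop} = 57.25 + 0.25p_{Go}.
Similarly p_{Go} = 62.75 + 0.25p_{Hop}.
Plugging p_{Go} into Hop's best response: p_{Hop} = 57.25 + 0.25(62.75 + 0.25p_{Hop}) ⇒ 0.9375p_{Hop} = 72.9375, so p_{Hop} = 77.8.
Then p_{Go} = 62.75 + 0.25·77.8 = 82.2.
q_{Hop} = 173 − 2·77.8 + 82.2 = 99.6.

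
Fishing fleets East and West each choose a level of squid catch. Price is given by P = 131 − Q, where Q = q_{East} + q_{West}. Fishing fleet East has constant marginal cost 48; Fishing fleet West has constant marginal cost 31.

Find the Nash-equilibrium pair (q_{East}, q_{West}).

Fishing fleet East's profit: π = q_{East}(131 − (q_{East} + q_{West})) − 48q_{East}.
∂π/∂q_{East} = 83 − 2q_{East} − q_{West} = 0, so q_{East} = 41.5 − 0.5q_{West}.
By the same steps for West: q_{West} = 50 − 0.5q_{East}.
Solving the two reaction functions simultaneously: (1 − (−0.5)(−0.5))q_{East} = 41.5 − 0.5·50, so 0.75q_{East} = 16.5 and q_{East} = 22.
Then q_{West} = 50 − 0.5·22 = 39.

22, 39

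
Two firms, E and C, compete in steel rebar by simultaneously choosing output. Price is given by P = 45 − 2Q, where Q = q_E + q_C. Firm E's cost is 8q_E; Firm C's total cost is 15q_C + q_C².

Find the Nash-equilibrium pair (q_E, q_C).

8.1, 2.3

Firm E's profit: π = q_E(45 − 2(q_E + q_C)) − 8q_E.
∂π/∂q_E = 37 − 4q_E − 2q_C = 0, so q_E = 9.25 − 0.5q_C.
For C: ∂π/∂q_C = 30 − 6q_C − 2q_E = 0 ⇒ q_C = 5 − (1/3)q_E.
Substituting the second reaction function into the first: q_E = 9.25 − 0.5(5 − (1/3)q_E), which gives (5/6)q_E = 6.75 ⇒ q_E = 8.1.
Then q_C = 5 − (1/3)·8.1 = 2.3.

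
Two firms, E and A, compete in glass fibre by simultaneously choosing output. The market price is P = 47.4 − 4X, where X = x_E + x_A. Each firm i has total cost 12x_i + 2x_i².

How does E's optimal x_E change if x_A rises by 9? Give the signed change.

Firm E's profit: π = x_E(47.4 − 4(x_E + x_A)) − 12x_E − 2x_E².
∂π/∂x_E = 35.4 − 12x_E − 4x_A = 0, so x_E = 2.95 − (1/3)x_A.
The reaction-function slope is −1/3, so a 9-unit rise in x_A moves x_E by −1/3 × 9 = −3. E's best response falls — the actions are strategic substitutes.

-3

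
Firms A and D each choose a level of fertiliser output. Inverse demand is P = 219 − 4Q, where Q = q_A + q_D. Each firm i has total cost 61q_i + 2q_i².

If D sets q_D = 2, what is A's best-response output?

12.5

Firm A's profit: π = q_A(219 − 4(q_A + q_D)) − 61q_A − 2q_A².
∂π/∂q_A = 158 − 12q_A − 4q_D = 0, so q_A = 79/6 − (1/3)q_D.
At q_D = 2: q_A = 79/6 − (1/3)·2 = 12.5.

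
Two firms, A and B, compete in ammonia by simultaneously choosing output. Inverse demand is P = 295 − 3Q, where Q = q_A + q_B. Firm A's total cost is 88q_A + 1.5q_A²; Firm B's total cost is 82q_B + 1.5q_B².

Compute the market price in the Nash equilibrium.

Firm A's profit: π = q_A(295 − 3(q_A + q_B)) − 88q_A − 1.5q_A².
∂π/∂q_A = 207 − 9q_A − 3q_B = 0, so q_A = 23 − (1/3)q_B.
By the same steps for B: q_B = 71/3 − (1/3)q_A.
Plugging q_B into A's best response: q_A = 23 − (1/3)(71/3 − (1/3)q_A) ⇒ (8/9)q_A = 136/9, so q_A = 17.
Then q_B = 71/3 − (1/3)·17 = 18.
Equilibrium price: P = 295 − 3·35 = 190.

190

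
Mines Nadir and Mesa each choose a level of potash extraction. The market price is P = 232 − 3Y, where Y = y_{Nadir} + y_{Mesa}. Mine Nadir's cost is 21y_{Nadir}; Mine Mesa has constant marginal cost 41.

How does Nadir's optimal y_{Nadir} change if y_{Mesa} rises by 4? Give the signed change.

-2

Mine Nadir's profit: π = y_{Nadir}(232 − 3(y_{Nadir} + y_{Mesa})) − 21y_{Nadir}.
∂π/∂y_{Nadir} = 211 − 6y_{Nadir} − 3y_{Mesa} = 0, so y_{Nadir} = 211/6 − 0.5y_{Mesa}.
The reaction-function slope is −0.5, so a 4-unit rise in y_{Mesa} moves y_{Nadir} by −0.5 × 4 = −2. Nadir's best response falls — the actions are strategic substitutes.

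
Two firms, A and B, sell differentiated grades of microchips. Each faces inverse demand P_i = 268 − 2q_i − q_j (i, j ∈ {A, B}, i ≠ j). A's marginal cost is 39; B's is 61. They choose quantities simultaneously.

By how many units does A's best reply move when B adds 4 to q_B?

Firm A's profit: π = q_A(268 − 2q_A − q_B) − 39q_A.
∂π/∂q_A = 229 − 4q_A − q_B = 0 ⇒ q_A = 57.25 − 0.25q_B.
The reaction-function slope is −0.25, so a 4-unit rise in q_B moves q_A by −0.25 × 4 = −1. A's best response falls — the actions are strategic substitutes.

-1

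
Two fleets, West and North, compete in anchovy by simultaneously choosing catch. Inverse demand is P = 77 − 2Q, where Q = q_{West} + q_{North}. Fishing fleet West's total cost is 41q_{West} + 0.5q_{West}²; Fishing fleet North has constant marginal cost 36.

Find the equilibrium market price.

52.625

Fishing fleet West's profit: π = q_{West}(77 − 2(q_{West} + q_{North})) − 41q_{West} − 0.5q_{West}².
∂π/∂q_{West} = 36 − 5q_{West} − 2q_{North} = 0, so q_{West} = 7.2 − 0.4q_{North}.
For North: ∂π/∂q_{North} = 41 − 4q_{North} − 2q_{West} = 0 ⇒ q_{North} = 10.25 − 0.5q_{West}.
Solving the two reaction functions simultaneously: (1 − (−0.4)(−0.5))q_{West} = 7.2 − 0.4·10.25, so 0.8q_{West} = 3.1 and q_{West} = 3.875.
Then q_{North} = 10.25 − 0.5·3.875 = 8.3125.
Equilibrium price: P = 77 − 2·12.1875 = 52.625.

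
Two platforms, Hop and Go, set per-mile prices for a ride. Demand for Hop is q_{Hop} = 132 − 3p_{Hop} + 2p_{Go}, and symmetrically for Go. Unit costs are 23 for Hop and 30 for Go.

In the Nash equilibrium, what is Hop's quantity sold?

Hop's profit: π = (p_{Hop} − 23)(132 − 3p_{Hop} + 2p_{Go}).
∂π/∂p_{Hop} = 201 − 6p_{Hop} + 2p_{Go} = 0 ⇒ p_{Hop} = 33.5 + (1/3)p_{Go}.
Similarly p_{Go} = 37 + (1/3)p_{Hop}.
Substituting the second reaction function into the first: p_{Hop} = 33.5 + (1/3)(37 + (1/3)p_{Hop}), which gives (8/9)p_{Hop} = 275/6 ⇒ p_{Hop} = 51.5625.
Then p_{Go} = 37 + (1/3)·51.5625 = 54.1875.
q_{Hop} = 132 − 3·51.5625 + 2·54.1875 = 85.6875.

85.6875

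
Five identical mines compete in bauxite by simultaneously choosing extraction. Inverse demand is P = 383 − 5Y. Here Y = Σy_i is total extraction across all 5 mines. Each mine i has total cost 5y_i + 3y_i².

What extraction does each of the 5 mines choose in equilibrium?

10.5

A representative mine's profit is π_i = y_i(383 − 5Y) − 5y_i − 3y_i², with Y = y_i + Σ_{j≠i} y_j.
First-order condition: 378 − 16y_i − 5Σ_{j≠i} y_j = 0.
In a symmetric equilibrium every mine chooses the same y, so Σ_{j≠i} y_j = 4y. The condition becomes 378 − 36y = 0, giving y = 378/36 = 10.5.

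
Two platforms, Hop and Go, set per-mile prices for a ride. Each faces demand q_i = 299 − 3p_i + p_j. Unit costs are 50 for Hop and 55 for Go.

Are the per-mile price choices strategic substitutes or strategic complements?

Hop's profit: π = (p_{Hop} − 50)(299 − 3p_{Hop} + p_{Go}).
∂π/∂p_{Hop} = 449 − 6p_{Hop} + p_{Go} = 0 ⇒ p_{Hop} = 449/6 + (1/6)p_{Go}.
The best-response slope dp_{Hop}/dp_{Go} = 1/6 > 0: the reaction function is upward-sloping, so the choices are strategic complements.

strategic complements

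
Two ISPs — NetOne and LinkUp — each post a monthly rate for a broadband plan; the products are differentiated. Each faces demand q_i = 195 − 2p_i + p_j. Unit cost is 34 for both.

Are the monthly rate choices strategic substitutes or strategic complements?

NetOne's profit: π = (p_{NetOne} − 34)(195 − 2p_{NetOne} + p_{LinkUp}).
∂π/∂p_{NetOne} = 263 − 4p_{NetOne} + p_{LinkUp} = 0 ⇒ p_{NetOne} = 65.75 + 0.25p_{LinkUp}.
The best-response slope dp_{NetOne}/dp_{LinkUp} = 0.25 > 0: the reaction function is upward-sloping, so the choices are strategic complements.

strategic complements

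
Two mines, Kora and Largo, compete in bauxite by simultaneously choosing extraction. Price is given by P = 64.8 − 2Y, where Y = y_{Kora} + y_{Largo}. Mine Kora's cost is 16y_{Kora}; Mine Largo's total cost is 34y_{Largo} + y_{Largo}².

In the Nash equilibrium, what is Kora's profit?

Mine Kora's profit: π = y_{Kora}(64.8 − 2(y_{Kora} + y_{Largo})) − 16y_{Kora}.
∂π/∂y_{Kora} = 48.8 − 4y_{Kora} − 2y_{Largo} = 0, so y_{Kora} = 12.2 − 0.5y_{Largo}.
For Largo: ∂π/∂y_{Largo} = 30.8 − 6y_{Largo} − 2y_{Kora} = 0 ⇒ y_{Largo} = 77/15 − (1/3)y_{Kora}.
Substituting the second reaction function into the first: y_{Kora} = 12.2 − 0.5(77/15 − (1/3)y_{Kora}), which gives (5/6)y_{Kora} = 289/30 ⇒ y_{Kora} = 11.56.
Then y_{Largo} = 77/15 − (1/3)·11.56 = 1.28.
Price P = 64.8 − 2·12.84 = 39.12.
Kora's profit: (39.12 − 16)·11.56 = 267.2672.

267.2672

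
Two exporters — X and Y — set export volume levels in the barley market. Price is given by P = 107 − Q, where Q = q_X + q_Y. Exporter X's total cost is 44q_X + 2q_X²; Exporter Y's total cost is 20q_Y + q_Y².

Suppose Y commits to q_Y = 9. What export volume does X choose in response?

9

Exporter X's profit: π = q_X(107 − (q_X + q_Y)) − 44q_X − 2q_X².
∂π/∂q_X = 63 − 6q_X − q_Y = 0, so q_X = 10.5 − (1/6)q_Y.
At q_Y = 9: q_X = 10.5 − (1/6)·9 = 9.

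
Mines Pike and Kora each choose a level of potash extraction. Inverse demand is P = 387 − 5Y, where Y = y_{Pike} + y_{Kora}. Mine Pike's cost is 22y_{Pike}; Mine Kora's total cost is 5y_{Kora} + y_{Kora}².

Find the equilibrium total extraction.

Mine Pike's profit: π = y_{Pike}(387 − 5(y_{Pike} + y_{Kora})) − 22y_{Pike}.
∂π/∂y_{Pike} = 365 − 10y_{Pike} − 5y_{Kora} = 0, so y_{Pike} = 36.5 − 0.5y_{Kora}.
For Kora: ∂π/∂y_{Kora} = 382 − 12y_{Kora} − 5y_{Pike} = 0 ⇒ y_{Kora} = 191/6 − (5/12)y_{Pike}.
Substituting the second reaction function into the first: y_{Pike} = 36.5 − 0.5(191/6 − (5/12)y_{Pike}), which gives (19/24)y_{Pike} = 247/12 ⇒ y_{Pike} = 26.
Then y_{Kora} = 191/6 − (5/12)·26 = 21.
Total extraction: 26 + 21 = 47.

47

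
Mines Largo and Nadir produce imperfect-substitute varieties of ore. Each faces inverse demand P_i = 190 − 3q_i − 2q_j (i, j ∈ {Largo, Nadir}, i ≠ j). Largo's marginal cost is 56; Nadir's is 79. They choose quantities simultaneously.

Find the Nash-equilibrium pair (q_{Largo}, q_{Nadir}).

18.1875, 12.4375

Mine Largo's profit: π = q_{Largo}(190 − 3q_{Largo} − 2q_{Nadir}) − 56q_{Largo}.
∂π/∂q_{Largo} = 134 − 6q_{Largo} − 2q_{Nadir} = 0 ⇒ q_{Largo} = 67/3 − (1/3)q_{Nadir}.
Similarly q_{Nadir} = 18.5 − (1/3)q_{Largo}.
Solving the two reaction functions simultaneously: (1 − (−1/3)(−1/3))q_{Largo} = 67/3 − (1/3)·18.5, so (8/9)q_{Largo} = 97/6 and q_{Largo} = 18.1875.
Then q_{Nadir} = 18.5 − (1/3)·18.1875 = 12.4375.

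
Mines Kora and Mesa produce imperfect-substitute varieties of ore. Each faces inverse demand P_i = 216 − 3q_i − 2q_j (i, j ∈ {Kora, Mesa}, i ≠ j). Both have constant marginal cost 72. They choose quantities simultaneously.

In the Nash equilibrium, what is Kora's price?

Mine Kora's profit: π = q_{Kora}(216 − 3q_{Kora} − 2q_{Mesa}) − 72q_{Kora}.
∂π/∂q_{Kora} = 144 − 6q_{Kora} − 2q_{Mesa} = 0 ⇒ q_{Kora} = 24 − (1/3)q_{Mesa}.
Setting q_{Kora} = q_{Mesa} in the reaction function: q_{Kora} = 24 − (1/3)q_{Kora}, so q_{Kora} = 24 / (4/3) = 18.
P_{Kora} = 216 − 3·18 − 2·18 = 126.

126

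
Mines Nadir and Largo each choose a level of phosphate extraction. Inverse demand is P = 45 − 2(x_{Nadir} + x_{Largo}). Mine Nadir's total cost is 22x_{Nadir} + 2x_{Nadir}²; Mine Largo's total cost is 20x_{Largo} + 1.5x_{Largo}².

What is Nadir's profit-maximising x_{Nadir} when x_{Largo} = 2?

2.375

Mine Nadir's profit: π = x_{Nadir}(45 − 2(x_{Nadir} + x_{Largo})) − 22x_{Nadir} − 2x_{Nadir}².
∂π/∂x_{Nadir} = 23 − 8x_{Nadir} − 2x_{Largo} = 0, so x_{Nadir} = 2.875 − 0.25x_{Largo}.
At x_{Largo} = 2: x_{Nadir} = 2.875 − 0.25·2 = 2.375.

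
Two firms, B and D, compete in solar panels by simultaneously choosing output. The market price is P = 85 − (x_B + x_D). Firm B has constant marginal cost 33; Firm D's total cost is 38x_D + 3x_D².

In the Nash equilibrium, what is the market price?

57.6

Firm B's profit: π = x_B(85 − (x_B + x_D)) − 33x_B.
∂π/∂x_B = 52 − 2x_B − x_D = 0, so x_B = 26 − 0.5x_D.
For D: ∂π/∂x_D = 47 − 8x_D − x_B = 0 ⇒ x_D = 5.875 − 0.125x_B.
Substituting the second reaction function into the first: x_B = 26 − 0.5(5.875 − 0.125x_B), which gives 0.9375x_B = 23.0625 ⇒ x_B = 24.6.
Then x_D = 5.875 − 0.125·24.6 = 2.8.
Equilibrium price: P = 85 − 27.4 = 57.6.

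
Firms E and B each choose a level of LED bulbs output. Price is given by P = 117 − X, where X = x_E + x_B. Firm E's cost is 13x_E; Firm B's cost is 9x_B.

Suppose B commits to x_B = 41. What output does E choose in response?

31.5

Firm E's profit: π = x_E(117 − (x_E + x_B)) − 13x_E.
∂π/∂x_E = 104 − 2x_E − x_B = 0, so x_E = 52 − 0.5x_B.
At x_B = 41: x_E = 52 − 0.5·41 = 31.5.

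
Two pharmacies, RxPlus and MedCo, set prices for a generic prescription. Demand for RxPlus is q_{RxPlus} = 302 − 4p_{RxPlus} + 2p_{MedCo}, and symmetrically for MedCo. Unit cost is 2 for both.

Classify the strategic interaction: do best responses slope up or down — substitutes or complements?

strategic complements

RxPlus's profit: π = (p_{RxPlus} − 2)(302 − 4p_{RxPlus} + 2p_{MedCo}).
∂π/∂p_{RxPlus} = 310 − 8p_{RxPlus} + 2p_{MedCo} = 0 ⇒ p_{RxPlus} = 38.75 + 0.25p_{MedCo}.
The best-response slope dp_{RxPlus}/dp_{MedCo} = 0.25 > 0: the reaction function is upward-sloping, so the choices are strategic complements.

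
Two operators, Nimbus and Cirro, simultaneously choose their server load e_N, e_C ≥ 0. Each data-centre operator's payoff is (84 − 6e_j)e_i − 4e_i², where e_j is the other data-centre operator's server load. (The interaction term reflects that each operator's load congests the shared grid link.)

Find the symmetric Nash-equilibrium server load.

Nimbus's payoff is (84 − 6e_C)e_N − 4e_N².
∂π/∂e_N = 84 − 6e_C − 8e_N = 0, so e_N = 10.5 − 0.75e_C.
The game is symmetric, so in equilibrium e_C = e_N: the reaction function gives 1.75e_N = 10.5, hence e_N = 6.

6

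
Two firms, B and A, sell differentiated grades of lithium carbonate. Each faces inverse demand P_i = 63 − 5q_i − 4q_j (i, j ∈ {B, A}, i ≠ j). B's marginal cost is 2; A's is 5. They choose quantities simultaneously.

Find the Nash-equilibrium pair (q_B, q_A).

4.5, 4

Firm B's profit: π = q_B(63 − 5q_B − 4q_A) − 2q_B.
∂π/∂q_B = 61 − 10q_B − 4q_A = 0 ⇒ q_B = 6.1 − 0.4q_A.
Similarly q_A = 5.8 − 0.4q_B.
Substituting the second reaction function into the first: q_B = 6.1 − 0.4(5.8 − 0.4q_B), which gives 0.84q_B = 3.78 ⇒ q_B = 4.5.
Then q_A = 5.8 − 0.4·4.5 = 4.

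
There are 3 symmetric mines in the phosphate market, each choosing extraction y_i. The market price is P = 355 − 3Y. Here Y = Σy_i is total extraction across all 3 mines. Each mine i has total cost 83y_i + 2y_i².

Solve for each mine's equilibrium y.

A representative mine's profit is π_i = y_i(355 − 3Y) − 83y_i − 2y_i², with Y = y_i + Σ_{j≠i} y_j.
First-order condition: 272 − 10y_i − 3Σ_{j≠i} y_j = 0.
With identical mines, set every y_j = y: then 272 − 10y − 6y = 0, i.e. y = 272/16 = 17.

17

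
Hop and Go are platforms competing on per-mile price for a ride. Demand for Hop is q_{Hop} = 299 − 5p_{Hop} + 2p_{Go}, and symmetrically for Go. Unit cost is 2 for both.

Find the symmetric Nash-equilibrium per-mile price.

38.625

Hop's profit: π = (p_{Hop} − 2)(299 − 5p_{Hop} + 2p_{Go}).
∂π/∂p_{Hop} = 309 − 10p_{Hop} + 2p_{Go} = 0 ⇒ p_{Hop} = 30.9 + 0.2p_{Go}.
By symmetry p_{Go} = p_{Hop}; substituting into the reaction function, 0.8p_{Hop} = 30.9 and p_{Hop} = 38.625.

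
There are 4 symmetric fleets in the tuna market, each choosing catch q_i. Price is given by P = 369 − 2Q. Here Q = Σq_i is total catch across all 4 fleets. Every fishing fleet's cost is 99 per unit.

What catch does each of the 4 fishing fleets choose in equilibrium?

27

A representative fishing fleet's profit is π_i = q_i(369 − 2Q) − 99q_i, with Q = q_i + Σ_{j≠i} q_j.
First-order condition: 270 − 4q_i − 2Σ_{j≠i} q_j = 0.
In a symmetric equilibrium every fishing fleet chooses the same q, so Σ_{j≠i} q_j = 3q. The condition becomes 270 − 10q = 0, giving q = 270/10 = 27.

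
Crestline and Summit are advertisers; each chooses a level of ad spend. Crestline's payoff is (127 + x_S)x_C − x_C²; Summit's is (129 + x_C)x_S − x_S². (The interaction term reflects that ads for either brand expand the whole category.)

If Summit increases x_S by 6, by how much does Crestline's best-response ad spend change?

Expanding Crestline's payoff: 127x_C + x_Sx_C − x_C².
∂π/∂x_C = 127 + x_S − 2x_C = 0, so x_C = 63.5 + 0.5x_S.
The reaction-function slope is 0.5, so a 6-unit rise in x_S moves x_C by 0.5 × 6 = 3. Crestline's best response rises — the actions are strategic complements.

3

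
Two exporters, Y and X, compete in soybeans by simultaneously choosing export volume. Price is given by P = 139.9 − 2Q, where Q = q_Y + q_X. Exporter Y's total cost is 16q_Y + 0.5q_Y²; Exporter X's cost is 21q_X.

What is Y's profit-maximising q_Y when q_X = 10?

20.78

Exporter Y's profit: π = q_Y(139.9 − 2(q_Y + q_X)) − 16q_Y − 0.5q_Y².
∂π/∂q_Y = 123.9 − 5q_Y − 2q_X = 0, so q_Y = 24.78 − 0.4q_X.
At q_X = 10: q_Y = 24.78 − 0.4·10 = 20.78.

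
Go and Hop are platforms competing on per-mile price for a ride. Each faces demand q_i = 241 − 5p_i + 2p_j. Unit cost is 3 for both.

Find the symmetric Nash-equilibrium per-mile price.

32

Go's profit: π = (p_{Go} − 3)(241 − 5p_{Go} + 2p_{Hop}).
∂π/∂p_{Go} = 256 − 10p_{Go} + 2p_{Hop} = 0 ⇒ p_{Go} = 25.6 + 0.2p_{Hop}.
The game is symmetric, so in equilibrium p_{Hop} = p_{Go}: the reaction function gives 0.8p_{Go} = 25.6, hence p_{Go} = 32.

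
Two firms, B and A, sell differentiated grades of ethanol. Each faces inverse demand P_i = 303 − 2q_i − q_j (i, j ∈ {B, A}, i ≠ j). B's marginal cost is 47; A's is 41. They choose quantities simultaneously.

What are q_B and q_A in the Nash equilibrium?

50.8, 52.8

Firm B's profit: π = q_B(303 − 2q_B − q_A) − 47q_B.
∂π/∂q_B = 256 − 4q_B − q_A = 0 ⇒ q_B = 64 − 0.25q_A.
Similarly q_A = 65.5 − 0.25q_B.
Solving the two reaction functions simultaneously: (1 − (−0.25)(−0.25))q_B = 64 − 0.25·65.5, so 0.9375q_B = 47.625 and q_B = 50.8.
Then q_A = 65.5 − 0.25·50.8 = 52.8.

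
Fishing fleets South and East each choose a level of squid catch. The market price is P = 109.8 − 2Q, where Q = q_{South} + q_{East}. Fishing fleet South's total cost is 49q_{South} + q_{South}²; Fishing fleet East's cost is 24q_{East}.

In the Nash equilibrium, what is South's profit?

Fishing fleet South's profit: π = q_{South}(109.8 − 2(q_{South} + q_{East})) − 49q_{South} − q_{South}².
∂π/∂q_{South} = 60.8 − 6q_{South} − 2q_{East} = 0, so q_{South} = 152/15 − (1/3)q_{East}.
For East: ∂π/∂q_{East} = 85.8 − 4q_{East} − 2q_{South} = 0 ⇒ q_{East} = 21.45 − 0.5q_{South}.
Substituting the second reaction function into the first: q_{South} = 152/15 − (1/3)(21.45 − 0.5q_{South}), which gives (5/6)q_{South} = 179/60 ⇒ q_{South} = 3.58.
Then q_{East} = 21.45 − 0.5·3.58 = 19.66.
Price P = 109.8 − 2·23.24 = 63.32.
South's profit: (63.32 − 49)·3.58 − (3.58)² = 38.4492.

38.4492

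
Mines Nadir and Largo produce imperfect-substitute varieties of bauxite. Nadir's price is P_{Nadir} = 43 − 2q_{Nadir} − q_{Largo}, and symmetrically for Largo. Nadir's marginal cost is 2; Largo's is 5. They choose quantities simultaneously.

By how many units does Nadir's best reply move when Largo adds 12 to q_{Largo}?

-3

Mine Nadir's profit: π = q_{Nadir}(43 − 2q_{Nadir} − q_{Largo}) − 2q_{Nadir}.
∂π/∂q_{Nadir} = 41 − 4q_{Nadir} − q_{Largo} = 0 ⇒ q_{Nadir} = 10.25 − 0.25q_{Largo}.
The reaction-function slope is −0.25, so a 12-unit rise in q_{Largo} moves q_{Nadir} by −0.25 × 12 = −3. Nadir's best response falls — the actions are strategic substitutes.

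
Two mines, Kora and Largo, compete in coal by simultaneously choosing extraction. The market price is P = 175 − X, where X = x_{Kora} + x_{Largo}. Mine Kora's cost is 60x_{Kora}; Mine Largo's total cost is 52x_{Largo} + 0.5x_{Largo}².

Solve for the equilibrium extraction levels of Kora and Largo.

Mine Kora's profit: π = x_{Kora}(175 − (x_{Kora} + x_{Largo})) − 60x_{Kora}.
∂π/∂x_{Kora} = 115 − 2x_{Kora} − x_{Largo} = 0, so x_{Kora} = 57.5 − 0.5x_{Largo}.
For Largo: ∂π/∂x_{Largo} = 123 − 3x_{Largo} − x_{Kora} = 0 ⇒ x_{Largo} = 41 − (1/3)x_{Kora}.
Plugging x_{Largo} into Kora's best response: x_{Kora} = 57.5 − 0.5(41 − (1/3)x_{Kora}) ⇒ (5/6)x_{Kora} = 37, so x_{Kora} = 44.4.
Then x_{Largo} = 41 − (1/3)·44.4 = 26.2.

44.4, 26.2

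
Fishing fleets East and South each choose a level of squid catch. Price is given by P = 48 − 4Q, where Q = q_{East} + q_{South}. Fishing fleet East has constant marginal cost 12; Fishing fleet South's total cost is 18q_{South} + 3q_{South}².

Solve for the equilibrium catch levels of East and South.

Fishing fleet East's profit: π = q_{East}(48 − 4(q_{East} + q_{South})) − 12q_{East}.
∂π/∂q_{East} = 36 − 8q_{East} − 4q_{South} = 0, so q_{East} = 4.5 − 0.5q_{South}.
For South: ∂π/∂q_{South} = 30 − 14q_{South} − 4q_{East} = 0 ⇒ q_{South} = 15/7 − (2/7)q_{East}.
Plugging q_{South} into East's best response: q_{East} = 4.5 − 0.5(15/7 − (2/7)q_{East}) ⇒ (6/7)q_{East} = 24/7, so q_{East} = 4.
Then q_{South} = 15/7 − (2/7)·4 = 1.

4, 1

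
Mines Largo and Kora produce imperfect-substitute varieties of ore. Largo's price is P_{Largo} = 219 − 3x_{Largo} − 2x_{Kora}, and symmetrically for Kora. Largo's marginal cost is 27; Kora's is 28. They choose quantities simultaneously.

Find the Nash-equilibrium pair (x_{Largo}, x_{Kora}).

Mine Largo's profit: π = x_{Largo}(219 − 3x_{Largo} − 2x_{Kora}) − 27x_{Largo}.
∂π/∂x_{Largo} = 192 − 6x_{Largo} − 2x_{Kora} = 0 ⇒ x_{Largo} = 32 − (1/3)x_{Kora}.
Similarly x_{Kora} = 191/6 − (1/3)x_{Largo}.
Substituting the second reaction function into the first: x_{Largo} = 32 − (1/3)(191/6 − (1/3)x_{Largo}), which gives (8/9)x_{Largo} = 385/18 ⇒ x_{Largo} = 24.0625.
Then x_{Kora} = 191/6 − (1/3)·24.0625 = 23.8125.

24.0625, 23.8125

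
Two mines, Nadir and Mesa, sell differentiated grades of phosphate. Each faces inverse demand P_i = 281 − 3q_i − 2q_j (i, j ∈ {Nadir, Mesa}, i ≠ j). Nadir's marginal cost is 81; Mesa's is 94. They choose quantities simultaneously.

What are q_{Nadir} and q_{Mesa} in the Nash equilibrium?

25.8125, 22.5625

Mine Nadir's profit: π = q_{Nadir}(281 − 3q_{Nadir} − 2q_{Mesa}) − 81q_{Nadir}.
∂π/∂q_{Nadir} = 200 − 6q_{Nadir} − 2q_{Mesa} = 0 ⇒ q_{Nadir} = 100/3 − (1/3)q_{Mesa}.
Similarly q_{Mesa} = 187/6 − (1/3)q_{Nadir}.
Plugging q_{Mesa} into Nadir's best response: q_{Nadir} = 100/3 − (1/3)(187/6 − (1/3)q_{Nadir}) ⇒ (8/9)q_{Nadir} = 413/18, so q_{Nadir} = 25.8125.
Then q_{Mesa} = 187/6 − (1/3)·25.8125 = 22.5625.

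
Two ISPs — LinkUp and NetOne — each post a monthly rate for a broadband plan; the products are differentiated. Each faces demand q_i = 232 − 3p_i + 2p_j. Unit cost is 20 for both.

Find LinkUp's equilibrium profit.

LinkUp's profit: π = (p_{LinkUp} − 20)(232 − 3p_{LinkUp} + 2p_{NetOne}).
∂π/∂p_{LinkUp} = 292 − 6p_{LinkUp} + 2p_{NetOne} = 0 ⇒ p_{LinkUp} = 146/3 + (1/3)p_{NetOne}.
The game is symmetric, so in equilibrium p_{NetOne} = p_{LinkUp}: the reaction function gives (2/3)p_{LinkUp} = 146/3, hence p_{LinkUp} = 73.
q_{LinkUp} = 232 − 3·73 + 2·73 = 159.
Profit = (73 − 20)·159 = 8427.

8427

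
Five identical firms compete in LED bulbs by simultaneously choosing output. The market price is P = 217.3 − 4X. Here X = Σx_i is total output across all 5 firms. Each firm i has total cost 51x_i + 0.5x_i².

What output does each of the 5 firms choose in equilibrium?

A representative firm's profit is π_i = x_i(217.3 − 4X) − 51x_i − 0.5x_i², with X = x_i + Σ_{j≠i} x_j.
First-order condition: 166.3 − 9x_i − 4Σ_{j≠i} x_j = 0.
In a symmetric equilibrium every firm chooses the same x, so Σ_{j≠i} x_j = 4x. The condition becomes 166.3 − 25x = 0, giving x = 166.3/25 = 6.652.

6.652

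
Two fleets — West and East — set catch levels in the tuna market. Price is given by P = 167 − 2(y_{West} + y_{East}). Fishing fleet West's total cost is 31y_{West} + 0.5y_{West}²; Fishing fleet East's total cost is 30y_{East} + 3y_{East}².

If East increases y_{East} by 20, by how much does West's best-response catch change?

Fishing fleet West's profit: π = y_{West}(167 − 2(y_{West} + y_{East})) − 31y_{West} − 0.5y_{West}².
∂π/∂y_{West} = 136 − 5y_{West} − 2y_{East} = 0, so y_{West} = 27.2 − 0.4y_{East}.
The reaction-function slope is −0.4, so a 20-unit rise in y_{East} moves y_{West} by −0.4 × 20 = −8. West's best response falls — the actions are strategic substitutes.

-8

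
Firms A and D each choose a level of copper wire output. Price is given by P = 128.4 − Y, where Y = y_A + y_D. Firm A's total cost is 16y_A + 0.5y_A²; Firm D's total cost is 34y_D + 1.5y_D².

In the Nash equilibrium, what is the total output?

Firm A's profit: π = y_A(128.4 − (y_A + y_D)) − 16y_A − 0.5y_A².
∂π/∂y_A = 112.4 − 3y_A − y_D = 0, so y_A = 562/15 − (1/3)y_D.
For D: ∂π/∂y_D = 94.4 − 5y_D − y_A = 0 ⇒ y_D = 18.88 − 0.2y_A.
Substituting the second reaction function into the first: y_A = 562/15 − (1/3)(18.88 − 0.2y_A), which gives (14/15)y_A = 2338/75 ⇒ y_A = 33.4.
Then y_D = 18.88 − 0.2·33.4 = 12.2.
Total output: 33.4 + 12.2 = 45.6.

45.6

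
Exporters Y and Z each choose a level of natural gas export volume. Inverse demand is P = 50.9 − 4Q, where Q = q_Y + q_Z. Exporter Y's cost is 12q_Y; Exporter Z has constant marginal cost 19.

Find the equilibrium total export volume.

Exporter Y's profit: π = q_Y(50.9 − 4(q_Y + q_Z)) − 12q_Y.
∂π/∂q_Y = 38.9 − 8q_Y − 4q_Z = 0, so q_Y = 4.8625 − 0.5q_Z.
By the same steps for Z: q_Z = 3.9875 − 0.5q_Y.
Plugging q_Z into Y's best response: q_Y = 4.8625 − 0.5(3.9875 − 0.5q_Y) ⇒ 0.75q_Y = 459/160, so q_Y = 3.825.
Then q_Z = 3.9875 − 0.5·3.825 = 2.075.
Total export volume: 3.825 + 2.075 = 5.9.

5.9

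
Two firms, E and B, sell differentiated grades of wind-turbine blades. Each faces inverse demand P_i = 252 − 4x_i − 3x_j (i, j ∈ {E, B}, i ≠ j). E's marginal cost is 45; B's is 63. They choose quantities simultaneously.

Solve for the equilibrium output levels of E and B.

19.8, 16.2

Firm E's profit: π = x_E(252 − 4x_E − 3x_B) − 45x_E.
∂π/∂x_E = 207 − 8x_E − 3x_B = 0 ⇒ x_E = 25.875 − 0.375x_B.
Similarly x_B = 23.625 − 0.375x_E.
Plugging x_B into E's best response: x_E = 25.875 − 0.375(23.625 − 0.375x_E) ⇒ (55/64)x_E = 1089/64, so x_E = 19.8.
Then x_B = 23.625 − 0.375·19.8 = 16.2.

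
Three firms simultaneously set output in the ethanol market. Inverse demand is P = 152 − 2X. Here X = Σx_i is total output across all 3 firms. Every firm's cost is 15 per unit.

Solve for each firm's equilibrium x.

17.125

A representative firm's profit is π_i = x_i(152 − 2X) − 15x_i, with X = x_i + Σ_{j≠i} x_j.
First-order condition: 137 − 4x_i − 2Σ_{j≠i} x_j = 0.
Imposing symmetry (x_j = x for all j) turns Σ_{j≠i} x_j into 2x, so 137 = 8x and x = 17.125.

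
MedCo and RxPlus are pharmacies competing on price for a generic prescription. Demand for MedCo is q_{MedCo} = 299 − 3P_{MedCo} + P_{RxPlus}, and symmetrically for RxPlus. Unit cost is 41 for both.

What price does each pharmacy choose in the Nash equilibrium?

MedCo's profit: π = (P_{MedCo} − 41)(299 − 3P_{MedCo} + P_{RxPlus}).
∂π/∂P_{MedCo} = 422 − 6P_{MedCo} + P_{RxPlus} = 0 ⇒ P_{MedCo} = 211/3 + (1/6)P_{RxPlus}.
Setting P_{MedCo} = P_{RxPlus} in the reaction function: P_{MedCo} = 211/3 + (1/6)P_{MedCo}, so P_{MedCo} = (211/3) / (5/6) = 84.4.

84.4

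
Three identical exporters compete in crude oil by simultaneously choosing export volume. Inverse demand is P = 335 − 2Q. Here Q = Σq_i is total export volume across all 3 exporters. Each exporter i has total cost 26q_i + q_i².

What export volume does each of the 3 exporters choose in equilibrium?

30.9

A representative exporter's profit is π_i = q_i(335 − 2Q) − 26q_i − q_i², with Q = q_i + Σ_{j≠i} q_j.
First-order condition: 309 − 6q_i − 2Σ_{j≠i} q_j = 0.
Imposing symmetry (q_j = q for all j) turns Σ_{j≠i} q_j into 2q, so 309 = 10q and q = 30.9.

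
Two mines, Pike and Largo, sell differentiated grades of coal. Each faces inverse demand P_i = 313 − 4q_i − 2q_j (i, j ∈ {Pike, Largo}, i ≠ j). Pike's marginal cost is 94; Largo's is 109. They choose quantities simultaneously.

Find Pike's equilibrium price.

183.6

Mine Pike's profit: π = q_{Pike}(313 − 4q_{Pike} − 2q_{Largo}) − 94q_{Pike}.
∂π/∂q_{Pike} = 219 − 8q_{Pike} − 2q_{Largo} = 0 ⇒ q_{Pike} = 27.375 − 0.25q_{Largo}.
Similarly q_{Largo} = 25.5 − 0.25q_{Pike}.
Substituting the second reaction function into the first: q_{Pike} = 27.375 − 0.25(25.5 − 0.25q_{Pike}), which gives 0.9375q_{Pike} = 21 ⇒ q_{Pike} = 22.4.
Then q_{Largo} = 25.5 − 0.25·22.4 = 19.9.
P_{Pike} = 313 − 4·22.4 − 2·19.9 = 183.6.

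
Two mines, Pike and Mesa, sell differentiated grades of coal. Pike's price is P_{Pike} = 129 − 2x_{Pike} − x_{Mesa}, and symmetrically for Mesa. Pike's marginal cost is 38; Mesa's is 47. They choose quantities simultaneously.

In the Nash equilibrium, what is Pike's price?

Mine Pike's profit: π = x_{Pike}(129 − 2x_{Pike} − x_{Mesa}) − 38x_{Pike}.
∂π/∂x_{Pike} = 91 − 4x_{Pike} − x_{Mesa} = 0 ⇒ x_{Pike} = 22.75 − 0.25x_{Mesa}.
Similarly x_{Mesa} = 20.5 − 0.25x_{Pike}.
Plugging x_{Mesa} into Pike's best response: x_{Pike} = 22.75 − 0.25(20.5 − 0.25x_{Pike}) ⇒ 0.9375x_{Pike} = 17.625, so x_{Pike} = 18.8.
Then x_{Mesa} = 20.5 − 0.25·18.8 = 15.8.
P_{Pike} = 129 − 2·18.8 − 15.8 = 75.6.

75.6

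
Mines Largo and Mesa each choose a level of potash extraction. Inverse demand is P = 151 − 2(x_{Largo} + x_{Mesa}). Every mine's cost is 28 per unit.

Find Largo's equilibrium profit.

840.5

Mine Largo's profit: π = x_{Largo}(151 − 2(x_{Largo} + x_{Mesa})) − 28x_{Largo}.
∂π/∂x_{Largo} = 123 − 4x_{Largo} − 2x_{Mesa} = 0, so x_{Largo} = 30.75 − 0.5x_{Mesa}.
By symmetry x_{Mesa} = x_{Largo}; substituting into the reaction function, 1.5x_{Largo} = 30.75 and x_{Largo} = 20.5.
Price P = 151 − 2·41 = 69.
Largo's profit: (69 − 28)·20.5 = 840.5.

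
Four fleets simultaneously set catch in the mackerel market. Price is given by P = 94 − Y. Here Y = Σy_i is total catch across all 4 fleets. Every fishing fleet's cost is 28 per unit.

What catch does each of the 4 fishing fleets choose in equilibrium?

13.2

A representative fishing fleet's profit is π_i = y_i(94 − Y) − 28y_i, with Y = y_i + Σ_{j≠i} y_j.
First-order condition: 66 − 2y_i − Σ_{j≠i} y_j = 0.
With identical fishing fleets, set every y_j = y: then 66 − 2y − 3y = 0, i.e. y = 66/5 = 13.2.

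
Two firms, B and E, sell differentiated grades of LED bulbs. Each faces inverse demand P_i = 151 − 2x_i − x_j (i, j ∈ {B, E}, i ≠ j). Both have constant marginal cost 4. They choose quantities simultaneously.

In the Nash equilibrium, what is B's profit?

1728.72

Firm B's profit: π = x_B(151 − 2x_B − x_E) − 4x_B.
∂π/∂x_B = 147 − 4x_B − x_E = 0 ⇒ x_B = 36.75 − 0.25x_E.
By symmetry x_E = x_B; substituting into the reaction function, 1.25x_B = 36.75 and x_B = 29.4.
P_B = 151 − 2·29.4 − 29.4 = 62.8.
Profit = (62.8 − 4)·29.4 = 1728.72.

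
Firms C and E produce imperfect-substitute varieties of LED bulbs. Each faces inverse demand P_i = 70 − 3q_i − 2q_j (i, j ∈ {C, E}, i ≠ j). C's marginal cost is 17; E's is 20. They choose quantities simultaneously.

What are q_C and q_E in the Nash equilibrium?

Firm C's profit: π = q_C(70 − 3q_C − 2q_E) − 17q_C.
∂π/∂q_C = 53 − 6q_C − 2q_E = 0 ⇒ q_C = 53/6 − (1/3)q_E.
Similarly q_E = 25/3 − (1/3)q_C.
Solving the two reaction functions simultaneously: (1 − (−1/3)(−1/3))q_C = 53/6 − (1/3)·(25/3), so (8/9)q_C = 109/18 and q_C = 6.8125.
Then q_E = 25/3 − (1/3)·6.8125 = 6.0625.

6.8125, 6.0625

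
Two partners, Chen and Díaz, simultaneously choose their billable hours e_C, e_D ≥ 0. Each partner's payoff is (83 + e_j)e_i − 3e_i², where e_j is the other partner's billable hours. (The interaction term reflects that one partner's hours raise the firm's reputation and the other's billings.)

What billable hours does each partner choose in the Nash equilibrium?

Chen's payoff is (83 + e_D)e_C − 3e_C².
∂π/∂e_C = 83 + e_D − 6e_C = 0, so e_C = 83/6 + (1/6)e_D.
By symmetry e_D = e_C; substituting into the reaction function, (5/6)e_C = 83/6 and e_C = 16.6.

16.6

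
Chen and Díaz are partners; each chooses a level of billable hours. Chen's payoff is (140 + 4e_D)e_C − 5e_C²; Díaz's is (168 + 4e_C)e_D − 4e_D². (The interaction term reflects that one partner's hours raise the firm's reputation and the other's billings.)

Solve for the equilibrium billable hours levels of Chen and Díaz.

Expanding Chen's payoff: 140e_C + 4e_De_C − 5e_C².
∂π/∂e_C = 140 + 4e_D − 10e_C = 0, so e_C = 14 + 0.4e_D.
Likewise for Díaz: e_D = 21 + 0.5e_C.
Substituting the second reaction function into the first: e_C = 14 + 0.4(21 + 0.5e_C), which gives 0.8e_C = 22.4 ⇒ e_C = 28.
Then e_D = 21 + 0.5·28 = 35.

28, 35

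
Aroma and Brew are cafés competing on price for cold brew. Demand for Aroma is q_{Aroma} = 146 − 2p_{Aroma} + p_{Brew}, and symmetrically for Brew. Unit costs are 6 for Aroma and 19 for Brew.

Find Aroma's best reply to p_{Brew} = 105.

65.75

Aroma's profit: π = (p_{Aroma} − 6)(146 − 2p_{Aroma} + p_{Brew}).
∂π/∂p_{Aroma} = 158 − 4p_{Aroma} + p_{Brew} = 0 ⇒ p_{Aroma} = 39.5 + 0.25p_{Brew}.
At p_{Brew} = 105: p_{Aroma} = 39.5 + 0.25·105 = 65.75.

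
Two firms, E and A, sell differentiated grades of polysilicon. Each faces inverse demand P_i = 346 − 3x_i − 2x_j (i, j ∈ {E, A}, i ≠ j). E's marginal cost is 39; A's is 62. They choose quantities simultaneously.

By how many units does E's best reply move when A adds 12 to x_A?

Firm E's profit: π = x_E(346 − 3x_E − 2x_A) − 39x_E.
∂π/∂x_E = 307 − 6x_E − 2x_A = 0 ⇒ x_E = 307/6 − (1/3)x_A.
The reaction-function slope is −1/3, so a 12-unit rise in x_A moves x_E by −1/3 × 12 = −4. E's best response falls — the actions are strategic substitutes.

-4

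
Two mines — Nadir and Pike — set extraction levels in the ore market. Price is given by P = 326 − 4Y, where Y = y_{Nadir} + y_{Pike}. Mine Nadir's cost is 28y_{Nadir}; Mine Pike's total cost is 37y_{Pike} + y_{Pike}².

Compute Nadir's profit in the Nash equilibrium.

Mine Nadir's profit: π = y_{Nadir}(326 − 4(y_{Nadir} + y_{Pike})) − 28y_{Nadir}.
∂π/∂y_{Nadir} = 298 − 8y_{Nadir} − 4y_{Pike} = 0, so y_{Nadir} = 37.25 − 0.5y_{Pike}.
For Pike: ∂π/∂y_{Pike} = 289 − 10y_{Pike} − 4y_{Nadir} = 0 ⇒ y_{Pike} = 28.9 − 0.4y_{Nadir}.
Substituting the second reaction function into the first: y_{Nadir} = 37.25 − 0.5(28.9 − 0.4y_{Nadir}), which gives 0.8y_{Nadir} = 22.8 ⇒ y_{Nadir} = 28.5.
Then y_{Pike} = 28.9 − 0.4·28.5 = 17.5.
Price P = 326 − 4·46 = 142.
Nadir's profit: (142 − 28)·28.5 = 3249.

3249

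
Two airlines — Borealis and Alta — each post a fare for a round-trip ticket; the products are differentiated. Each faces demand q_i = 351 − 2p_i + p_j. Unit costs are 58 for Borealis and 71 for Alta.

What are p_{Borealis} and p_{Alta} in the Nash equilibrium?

Borealis's profit: π = (p_{Borealis} − 58)(351 − 2p_{Borealis} + p_{Alta}).
∂π/∂p_{Borealis} = 467 − 4p_{Borealis} + p_{Alta} = 0 ⇒ p_{Borealis} = 116.75 + 0.25p_{Alta}.
Similarly p_{Alta} = 123.25 + 0.25p_{Borealis}.
Solving the two reaction functions simultaneously: (1 − (0.25)(0.25))p_{Borealis} = 116.75 + 0.25·123.25, so 0.9375p_{Borealis} = 147.5625 and p_{Borealis} = 157.4.
Then p_{Alta} = 123.25 + 0.25·157.4 = 162.6.

157.4, 162.6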